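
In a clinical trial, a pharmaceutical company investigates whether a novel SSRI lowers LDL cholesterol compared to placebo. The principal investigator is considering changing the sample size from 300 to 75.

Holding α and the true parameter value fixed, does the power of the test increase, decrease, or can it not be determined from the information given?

Reducing n widens both sampling distributions, so the test has less ability to distinguish Ha from H₀.
Since power = 1 − β and β increases, power decreases.

It decreases.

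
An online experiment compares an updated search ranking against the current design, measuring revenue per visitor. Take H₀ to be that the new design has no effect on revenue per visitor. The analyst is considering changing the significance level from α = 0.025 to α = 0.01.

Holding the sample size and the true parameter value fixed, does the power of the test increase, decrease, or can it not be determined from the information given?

It decreases.

Tightening α shrinks the rejection region. When Ha holds, fewer sample outcomes clear the stricter threshold, so more fall in the acceptance region.
Since power = 1 − β and β increases, power decreases.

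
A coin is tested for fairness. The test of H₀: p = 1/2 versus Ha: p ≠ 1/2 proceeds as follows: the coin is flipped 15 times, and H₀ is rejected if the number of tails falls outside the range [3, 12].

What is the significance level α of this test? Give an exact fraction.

Under H₀, K ~ Binomial(15, 1/2); α is the probability of landing in either tail, P(K ≤ 2) + P(K ≥ 13).
The two tails are symmetric, so α = 2·(1 + 15 + 105)/2^15 = 242/32768 = 121/16384.

121/16384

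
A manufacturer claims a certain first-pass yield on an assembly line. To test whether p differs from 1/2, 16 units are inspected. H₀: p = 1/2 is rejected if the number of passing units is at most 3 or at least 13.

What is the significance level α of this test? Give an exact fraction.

697/32768

The significance level is the null-hypothesis probability of the rejection region {≤3} ∪ {≥13}.
By symmetry, α = 2·P(S ≤ 3) = 2·(1 + 16 + 120 + 560)/65536 = 1394/65536 = 697/32768.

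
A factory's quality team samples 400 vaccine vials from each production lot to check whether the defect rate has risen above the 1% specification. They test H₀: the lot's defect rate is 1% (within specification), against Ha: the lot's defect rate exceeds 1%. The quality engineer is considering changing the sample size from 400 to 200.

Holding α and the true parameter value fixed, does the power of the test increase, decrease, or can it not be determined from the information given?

A smaller sample increases the standard error, so the sampling distributions under H₀ and Ha overlap more.
Since power = 1 − β and β increases, power decreases.

It decreases.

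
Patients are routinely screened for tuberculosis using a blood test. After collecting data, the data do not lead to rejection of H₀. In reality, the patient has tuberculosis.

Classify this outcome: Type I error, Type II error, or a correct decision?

The conventional null hypothesis here is that the patient does not have tuberculosis.
H₀ was not rejected, but H₀ is actually false.
Failing to reject a false null hypothesis is a Type II error (false negative).

Type II error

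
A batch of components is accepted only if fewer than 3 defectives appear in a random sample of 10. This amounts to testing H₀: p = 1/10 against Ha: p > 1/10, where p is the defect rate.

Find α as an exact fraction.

Under H₀, K ~ Binomial(10, 1/10); the Type I error rate is P(K ≥ 3).
α = 1 − P(K ≤ 2) = 1 − 1162261467/1250000000 = 87738533/1250000000.

87738533/1250000000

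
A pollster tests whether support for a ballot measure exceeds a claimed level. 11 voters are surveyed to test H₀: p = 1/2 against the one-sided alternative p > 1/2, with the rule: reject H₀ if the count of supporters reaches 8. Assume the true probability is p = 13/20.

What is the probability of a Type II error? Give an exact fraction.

2941183244209/5120000000000

β = P(fail to reject H₀ | Ha true) = P(S ≤ 7 | p = 13/20), S ~ Binomial(11, 13/20).
Summing C(11,j)·(13/20)^j·(7/20)^{11-j} for j = 0..7 gives 2941183244209/5120000000000.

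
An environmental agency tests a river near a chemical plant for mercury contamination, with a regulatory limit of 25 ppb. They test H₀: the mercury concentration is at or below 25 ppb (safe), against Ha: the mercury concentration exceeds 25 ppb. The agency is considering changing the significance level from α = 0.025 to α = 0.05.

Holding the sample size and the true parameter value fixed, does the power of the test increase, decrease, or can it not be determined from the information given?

It increases.

With a larger α the critical value moves toward the center, so more of the Ha sampling distribution lies in the rejection region.
Since power = 1 − β and β decreases, power increases.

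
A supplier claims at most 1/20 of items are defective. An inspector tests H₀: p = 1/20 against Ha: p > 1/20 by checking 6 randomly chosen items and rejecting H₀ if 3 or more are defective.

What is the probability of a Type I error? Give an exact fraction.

14271/6400000

α = P(reject H₀ | H₀ true) = P(K ≥ 3 | p = 1/20), K ~ Binomial(6, 1/20).
α = 1 − P(K ≤ 2) = 1 − 6385729/6400000 = 14271/6400000.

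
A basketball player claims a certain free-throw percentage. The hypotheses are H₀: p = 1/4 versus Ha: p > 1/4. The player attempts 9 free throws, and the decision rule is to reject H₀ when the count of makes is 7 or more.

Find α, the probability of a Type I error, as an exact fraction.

α = P(reject H₀ | H₀ true) = P(Y ≥ 7 | p = 1/4), with Y ~ Binomial(9, 1/4).
P(Y ≥ 7) = Σ_{j=7}^{9} C(9,j)·(1/4)^j·(3/4)^{9-j} = 11/8192.

11/8192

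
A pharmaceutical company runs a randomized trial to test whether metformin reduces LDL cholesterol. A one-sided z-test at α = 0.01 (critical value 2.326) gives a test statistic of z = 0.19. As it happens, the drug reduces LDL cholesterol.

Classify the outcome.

The conventional null hypothesis is that the drug has no effect on LDL cholesterol.
Since z = 0.19 ≤ z* = 2.326, H₀ is not rejected.
H₀ is false (actually the drug reduces LDL cholesterol).
Failing to reject a false H₀ is a Type II error.

Type II error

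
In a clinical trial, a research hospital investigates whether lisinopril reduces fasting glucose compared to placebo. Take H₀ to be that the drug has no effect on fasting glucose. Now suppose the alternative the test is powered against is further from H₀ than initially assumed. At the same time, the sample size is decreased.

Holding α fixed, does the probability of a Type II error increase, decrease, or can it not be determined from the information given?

The first change alone would make β decrease; the second alone would make β increase. Which effect dominates depends on the magnitudes, which are not given.

Cannot be determined from the information given.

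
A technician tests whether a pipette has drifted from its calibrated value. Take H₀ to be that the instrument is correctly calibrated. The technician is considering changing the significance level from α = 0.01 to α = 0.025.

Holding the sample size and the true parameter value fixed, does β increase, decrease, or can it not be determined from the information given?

It decreases.

With a larger α the critical value moves toward the center, so more of the Ha sampling distribution lies in the rejection region.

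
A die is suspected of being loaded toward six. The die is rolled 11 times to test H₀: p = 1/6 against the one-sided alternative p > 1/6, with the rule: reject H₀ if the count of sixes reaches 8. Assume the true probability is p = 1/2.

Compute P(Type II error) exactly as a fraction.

227/256

A Type II error is failing to reject when Ha holds: with p = 1/2, β = P(S ≤ 7).
Summing C(11,j)·(1/2)^j·(1/2)^{11-j} for j = 0..7 gives 227/256.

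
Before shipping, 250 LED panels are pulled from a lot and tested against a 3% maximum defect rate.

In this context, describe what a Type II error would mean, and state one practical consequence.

A Type II error would mean concluding that the lot's defect rate is 3% (within specification) (or at least failing to establish that the lot's defect rate exceeds 3%) when in fact the lot's defect rate exceeds 3%. Consequence: a defective lot is shipped to customers.

With the conventional null hypothesis that the lot's defect rate is 3% (within specification):
A Type II error is failing to reject H₀ when H₀ is false.
Here that means accepting the lot and shipping it when actually the lot's defect rate exceeds 3%.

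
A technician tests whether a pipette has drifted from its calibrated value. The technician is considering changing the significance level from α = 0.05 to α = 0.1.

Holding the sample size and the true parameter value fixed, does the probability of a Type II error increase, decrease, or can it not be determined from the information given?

With a larger α the critical value moves toward the center, so more of the Ha sampling distribution lies in the rejection region.

It decreases.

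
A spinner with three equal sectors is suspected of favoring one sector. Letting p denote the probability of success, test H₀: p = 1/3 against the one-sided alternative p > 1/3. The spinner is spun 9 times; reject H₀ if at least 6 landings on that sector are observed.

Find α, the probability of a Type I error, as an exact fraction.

835/19683

The Type I error probability is α = P(K ≥ 6) computed under H₀, where K ~ Binomial(9, 1/3).
Summing C(9,j)(1/3)^j(2/3)^{9−j} for j = 6,…,9 gives 835/19683.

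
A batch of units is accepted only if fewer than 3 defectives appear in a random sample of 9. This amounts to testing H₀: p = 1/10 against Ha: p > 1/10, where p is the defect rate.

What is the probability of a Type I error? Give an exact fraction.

α = P(reject H₀ | H₀ true) = P(S ≥ 3 | p = 1/10), S ~ Binomial(9, 1/10).
Computing the lower-tail complement: 1 − 473513931/500000000 = 26486069/500000000.

26486069/500000000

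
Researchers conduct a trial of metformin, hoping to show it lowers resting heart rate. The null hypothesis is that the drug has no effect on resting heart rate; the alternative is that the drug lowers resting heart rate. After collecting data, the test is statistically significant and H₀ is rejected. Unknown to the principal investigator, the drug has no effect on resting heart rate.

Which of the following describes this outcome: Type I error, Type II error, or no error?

H₀ was rejected, but H₀ is actually true.
Rejecting a true null hypothesis is a Type I error (false positive).

Type I error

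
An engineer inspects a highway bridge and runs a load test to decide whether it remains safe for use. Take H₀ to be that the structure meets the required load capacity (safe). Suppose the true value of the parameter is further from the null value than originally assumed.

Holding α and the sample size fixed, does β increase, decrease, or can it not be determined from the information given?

It decreases.

A bigger departure from H₀ is easier for the test to detect, so it fails to reject less often.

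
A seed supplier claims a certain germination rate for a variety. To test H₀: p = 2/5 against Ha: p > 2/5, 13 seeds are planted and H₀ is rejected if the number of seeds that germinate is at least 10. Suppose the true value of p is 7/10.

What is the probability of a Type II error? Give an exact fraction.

579394354239/1000000000000

Under the alternative p = 7/10, Y ~ Binomial(13, 7/10); β is the probability the test does not reject, P(Y < 10).
Adding the binomial probabilities P(Y=0)+…+P(Y=9) at p = 7/10 gives 579394354239/1000000000000.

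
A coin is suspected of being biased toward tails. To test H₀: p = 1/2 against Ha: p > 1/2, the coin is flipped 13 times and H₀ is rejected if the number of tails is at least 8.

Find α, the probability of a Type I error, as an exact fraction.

595/2048

α = P(reject H₀ | H₀ true) = P(S ≥ 8 | p = 1/2), with S ~ Binomial(13, 1/2).
Summing the upper tail: (1287 + 715 + 286 + 78 + 13 + 1) / 2^13 = 2380/8192 = 595/2048.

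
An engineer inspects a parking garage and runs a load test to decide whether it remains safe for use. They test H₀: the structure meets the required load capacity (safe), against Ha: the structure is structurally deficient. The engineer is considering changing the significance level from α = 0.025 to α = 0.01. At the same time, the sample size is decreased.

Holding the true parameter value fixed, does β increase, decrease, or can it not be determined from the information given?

A smaller α moves the rejection region further into the tail. With the alternative true, more outcomes now fall outside the rejection region, so failing to reject becomes more likely. A smaller sample increases the standard error, so the sampling distributions under H₀ and Ha overlap more. Both changes push β in the same direction.

It increases.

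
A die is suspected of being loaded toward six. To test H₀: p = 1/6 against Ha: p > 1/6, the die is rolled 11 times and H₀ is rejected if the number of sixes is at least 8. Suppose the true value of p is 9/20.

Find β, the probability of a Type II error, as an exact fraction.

A Type II error is failing to reject when Ha holds: with p = 9/20, β = P(X ≤ 7).
Equivalently, β = 1 − P(X ≥ 8) = 4807868226029/5120000000000.

4807868226029/5120000000000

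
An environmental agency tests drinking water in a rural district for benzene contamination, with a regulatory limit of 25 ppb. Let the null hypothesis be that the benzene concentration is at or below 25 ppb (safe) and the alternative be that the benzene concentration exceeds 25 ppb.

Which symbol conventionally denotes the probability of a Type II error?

β

P(Type II error) = P(fail to reject H₀ | H₀ false) = β.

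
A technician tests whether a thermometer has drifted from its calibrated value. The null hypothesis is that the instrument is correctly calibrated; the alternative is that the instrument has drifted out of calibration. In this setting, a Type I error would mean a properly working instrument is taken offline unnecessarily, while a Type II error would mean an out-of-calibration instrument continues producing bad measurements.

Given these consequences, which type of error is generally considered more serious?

The Type II consequence (an out-of-calibration instrument continues producing bad measurements) is more severe than the Type I consequence (a properly working instrument is taken offline unnecessarily).

Type II error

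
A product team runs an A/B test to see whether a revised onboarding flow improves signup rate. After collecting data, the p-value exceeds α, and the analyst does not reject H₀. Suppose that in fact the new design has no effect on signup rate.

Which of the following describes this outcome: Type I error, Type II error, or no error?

The conventional null hypothesis here is that the new design has no effect on signup rate.
The test retained a true H₀ — the decision matches the true state.

No error — this is a correct decision.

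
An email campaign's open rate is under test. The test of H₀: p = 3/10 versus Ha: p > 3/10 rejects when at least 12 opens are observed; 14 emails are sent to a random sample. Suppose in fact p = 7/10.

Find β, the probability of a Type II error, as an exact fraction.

41958212136219/50000000000000

A Type II error is failing to reject when Ha holds: with p = 7/10, β = P(K ≤ 11).
Summing C(14,j)·(7/10)^j·(3/10)^{14-j} for j = 0..11 gives 41958212136219/50000000000000.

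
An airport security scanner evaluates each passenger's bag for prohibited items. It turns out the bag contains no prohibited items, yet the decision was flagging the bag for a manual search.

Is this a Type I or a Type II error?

Type I error

The null hypothesis here is that the bag contains no prohibited items.
'Flagging the bag for a manual search' corresponds to rejecting H₀.
H₀ was rejected but H₀ is true — a Type I error (false positive).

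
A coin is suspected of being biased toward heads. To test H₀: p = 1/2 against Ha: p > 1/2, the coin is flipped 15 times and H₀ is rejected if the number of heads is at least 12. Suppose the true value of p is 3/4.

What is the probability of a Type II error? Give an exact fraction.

144609703/268435456

Under the alternative p = 3/4, S ~ Binomial(15, 3/4); β is the probability the test does not reject, P(S < 12).
Summing C(15,j)·(3/4)^j·(1/4)^{15-j} for j = 0..11 gives 144609703/268435456.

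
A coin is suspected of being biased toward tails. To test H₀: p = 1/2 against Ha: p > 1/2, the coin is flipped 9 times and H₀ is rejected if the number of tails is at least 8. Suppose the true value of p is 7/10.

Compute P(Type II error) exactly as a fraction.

401998383/500000000

Under the alternative p = 7/10, S ~ Binomial(9, 7/10); β is the probability the test does not reject, P(S < 8).
Equivalently, β = 1 − P(S ≥ 8) = 401998383/500000000.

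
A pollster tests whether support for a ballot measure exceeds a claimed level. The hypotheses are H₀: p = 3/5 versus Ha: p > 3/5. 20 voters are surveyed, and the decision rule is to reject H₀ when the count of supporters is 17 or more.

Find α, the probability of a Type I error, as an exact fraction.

The Type I error probability is α = P(S ≥ 17) computed under H₀, where S ~ Binomial(20, 3/5).
P(S ≥ 17) = Σ_{j=17}^{20} C(20,j)·(3/5)^j·(2/5)^{20-j} = 1522175101281/95367431640625.

1522175101281/95367431640625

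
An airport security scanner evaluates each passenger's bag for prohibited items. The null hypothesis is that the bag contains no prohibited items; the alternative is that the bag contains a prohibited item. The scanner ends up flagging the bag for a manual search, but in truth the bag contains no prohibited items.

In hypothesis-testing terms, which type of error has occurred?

Type I error

'Flagging the bag for a manual search' corresponds to rejecting H₀.
H₀ was rejected but H₀ is true — a Type I error (false positive).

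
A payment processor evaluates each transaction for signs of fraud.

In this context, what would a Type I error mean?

With the conventional null hypothesis that the transaction is legitimate:
A Type I error is rejecting H₀ when H₀ is true.
Here that means blocking the transaction and freezing the card when actually the transaction is legitimate.

A Type I error would mean concluding that the transaction is fraudulent when in fact the transaction is legitimate.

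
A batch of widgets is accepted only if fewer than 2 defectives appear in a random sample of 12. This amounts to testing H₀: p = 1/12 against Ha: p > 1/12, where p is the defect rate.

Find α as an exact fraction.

2353932024203/8916100448256

Under H₀, Y ~ Binomial(12, 1/12); the Type I error rate is P(Y ≥ 2).
Via the complement, α = 1 − Σ_{j=0}^{1} C(12,j)(1/12)^j(11/12)^{12-j} = 2353932024203/8916100448256.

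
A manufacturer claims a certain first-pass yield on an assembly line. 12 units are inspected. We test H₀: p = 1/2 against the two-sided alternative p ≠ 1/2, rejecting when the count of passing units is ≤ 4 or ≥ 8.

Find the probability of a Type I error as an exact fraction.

397/1024

α = P(Y ≤ 4 or Y ≥ 8 | p = 1/2), Y ~ Binomial(12, 1/2).
Each tail has probability (1 + 12 + 66 + 220 + 495)/4096; doubling gives α = 1588/4096 = 397/1024.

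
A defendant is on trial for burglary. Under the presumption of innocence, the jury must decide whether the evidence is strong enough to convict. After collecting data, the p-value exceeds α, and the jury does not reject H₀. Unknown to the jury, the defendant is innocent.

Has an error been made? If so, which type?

The conventional null hypothesis here is that the defendant is innocent.
The test retained a true H₀ — the decision matches the true state.

Neither — the decision is correct.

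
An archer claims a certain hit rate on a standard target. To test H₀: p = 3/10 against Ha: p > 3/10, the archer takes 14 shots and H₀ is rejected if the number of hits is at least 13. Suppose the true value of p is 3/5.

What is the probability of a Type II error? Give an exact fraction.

6054091612/6103515625

A Type II error is failing to reject when Ha holds: with p = 3/5, β = P(S ≤ 12).
Summing C(14,j)·(3/5)^j·(2/5)^{14-j} for j = 0..12 gives 6054091612/6103515625.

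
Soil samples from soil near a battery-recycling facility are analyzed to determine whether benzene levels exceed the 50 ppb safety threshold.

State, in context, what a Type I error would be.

With the conventional null hypothesis that the benzene concentration is at or below 50 ppb (safe):
A Type I error is rejecting H₀ when H₀ is true.
Here that means declaring the site contaminated and ordering remediation when actually the benzene concentration is at or below 50 ppb (safe).

A Type I error would mean concluding that the benzene concentration exceeds 50 ppb when in fact the benzene concentration is at or below 50 ppb (safe).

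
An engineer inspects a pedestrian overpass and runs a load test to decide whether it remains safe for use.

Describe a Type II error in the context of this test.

With the conventional null hypothesis that the structure meets the required load capacity (safe):
A Type II error is failing to reject H₀ when H₀ is false.
Here that means keeping the structure open when actually the structure is structurally deficient.

A Type II error would mean concluding that the structure meets the required load capacity (safe) (or at least failing to establish that the structure is structurally deficient) when in fact the structure is structurally deficient.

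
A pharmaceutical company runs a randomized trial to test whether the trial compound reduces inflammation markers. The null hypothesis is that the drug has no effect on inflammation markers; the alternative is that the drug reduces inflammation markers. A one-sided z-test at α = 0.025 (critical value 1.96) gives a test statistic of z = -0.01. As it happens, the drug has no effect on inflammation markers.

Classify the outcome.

Neither — the decision is correct.

Since z = -0.01 ≤ z* = 1.96, H₀ is not rejected.
H₀ is true (actually the drug has no effect on inflammation markers).
The decision matches the true state — no error.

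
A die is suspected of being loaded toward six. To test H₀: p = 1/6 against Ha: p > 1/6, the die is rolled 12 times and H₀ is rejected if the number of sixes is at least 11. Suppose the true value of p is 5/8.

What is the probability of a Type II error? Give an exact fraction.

A Type II error is failing to reject when Ha holds: with p = 5/8, β = P(Y ≤ 10).
Equivalently, β = 1 − P(Y ≥ 11) = 66717523611/68719476736.

66717523611/68719476736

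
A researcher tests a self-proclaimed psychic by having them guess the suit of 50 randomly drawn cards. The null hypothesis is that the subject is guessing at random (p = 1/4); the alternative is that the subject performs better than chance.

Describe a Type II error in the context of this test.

A Type II error is failing to reject H₀ when H₀ is false.
Here that means concluding there is no evidence of ability when actually the subject performs better than chance.

A Type II error would mean concluding that the subject is guessing at random (p = 1/4) (or at least failing to establish that the subject performs better than chance) when in fact the subject performs better than chance.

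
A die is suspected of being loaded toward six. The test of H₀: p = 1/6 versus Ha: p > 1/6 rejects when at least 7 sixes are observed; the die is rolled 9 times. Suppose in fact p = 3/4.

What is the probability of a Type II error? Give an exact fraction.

β = P(fail to reject H₀ | Ha true) = P(X ≤ 6 | p = 3/4), X ~ Binomial(9, 3/4).
Equivalently, β = 1 − P(X ≥ 7) = 13085/32768.

13085/32768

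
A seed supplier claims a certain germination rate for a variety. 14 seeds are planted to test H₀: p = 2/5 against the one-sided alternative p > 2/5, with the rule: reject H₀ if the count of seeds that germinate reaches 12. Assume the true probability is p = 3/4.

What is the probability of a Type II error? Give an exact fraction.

A Type II error is failing to reject when Ha holds: with p = 3/4, β = P(K ≤ 11).
Summing C(14,j)·(3/4)^j·(1/4)^{14-j} for j = 0..11 gives 96485417/134217728.

96485417/134217728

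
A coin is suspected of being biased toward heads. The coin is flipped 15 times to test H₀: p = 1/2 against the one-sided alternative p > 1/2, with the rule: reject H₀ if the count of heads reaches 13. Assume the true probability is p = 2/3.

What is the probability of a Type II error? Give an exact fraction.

β = P(fail to reject H₀ | Ha true) = P(Y ≤ 12 | p = 2/3), Y ~ Binomial(15, 2/3).
Adding the binomial probabilities P(Y=0)+…+P(Y=12) at p = 2/3 gives 13210219/14348907.

13210219/14348907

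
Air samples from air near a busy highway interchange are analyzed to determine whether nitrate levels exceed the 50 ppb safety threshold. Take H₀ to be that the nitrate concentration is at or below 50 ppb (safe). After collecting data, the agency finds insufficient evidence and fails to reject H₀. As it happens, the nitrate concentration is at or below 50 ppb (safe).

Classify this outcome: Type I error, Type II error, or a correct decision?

No error — this is a correct decision.

The test retained a true H₀ — the decision matches the true state.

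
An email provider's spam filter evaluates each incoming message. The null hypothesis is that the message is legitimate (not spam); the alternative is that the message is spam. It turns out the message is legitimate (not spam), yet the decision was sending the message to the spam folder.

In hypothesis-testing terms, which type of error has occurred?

'Sending the message to the spam folder' corresponds to rejecting H₀.
H₀ was rejected but H₀ is true — a Type I error (false positive).

Type I error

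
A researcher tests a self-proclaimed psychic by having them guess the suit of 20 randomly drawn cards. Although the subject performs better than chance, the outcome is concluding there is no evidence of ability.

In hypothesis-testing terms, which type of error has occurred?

Type II error

The null hypothesis here is that the subject is guessing at random (p = 1/4).
'Concluding there is no evidence of ability' corresponds to failing to reject H₀.
H₀ was not rejected but H₀ is false — a Type II error (false negative).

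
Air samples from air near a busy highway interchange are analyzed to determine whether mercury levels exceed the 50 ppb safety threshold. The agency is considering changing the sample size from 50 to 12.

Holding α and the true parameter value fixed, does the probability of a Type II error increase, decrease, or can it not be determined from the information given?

It increases.

With less data the test statistic is noisier; under Ha, more outcomes land inside the acceptance region.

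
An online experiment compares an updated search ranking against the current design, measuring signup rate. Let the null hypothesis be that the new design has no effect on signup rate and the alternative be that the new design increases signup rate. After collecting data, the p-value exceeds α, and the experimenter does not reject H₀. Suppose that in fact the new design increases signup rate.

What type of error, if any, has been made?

Type II error

H₀ was not rejected, but H₀ is actually false.
Failing to reject a false null hypothesis is a Type II error (false negative).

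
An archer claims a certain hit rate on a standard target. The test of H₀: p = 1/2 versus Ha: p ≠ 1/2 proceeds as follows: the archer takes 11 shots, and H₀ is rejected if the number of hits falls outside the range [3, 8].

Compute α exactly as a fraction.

The significance level is the null-hypothesis probability of the rejection region {≤2} ∪ {≥9}.
The two tails are symmetric, so α = 2·(1 + 11 + 55)/2^11 = 134/2048 = 67/1024.

67/1024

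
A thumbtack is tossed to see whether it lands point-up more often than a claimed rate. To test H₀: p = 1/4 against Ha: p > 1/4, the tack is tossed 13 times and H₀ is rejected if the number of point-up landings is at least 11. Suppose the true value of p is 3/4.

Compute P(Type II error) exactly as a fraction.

β = P(fail to reject H₀ | Ha true) = P(K ≤ 10 | p = 3/4), K ~ Binomial(13, 3/4).
Summing C(13,j)·(3/4)^j·(1/4)^{13-j} for j = 0..10 gives 22394171/33554432.

22394171/33554432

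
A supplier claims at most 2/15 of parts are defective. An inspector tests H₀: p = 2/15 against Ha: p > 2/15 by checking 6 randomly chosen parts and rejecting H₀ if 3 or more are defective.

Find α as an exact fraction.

78928/2278125

The significance level is the probability, assuming p = 2/15, of seeing 3 or more defectives in 6 draws.
Via the complement, α = 1 − Σ_{j=0}^{2} C(6,j)(2/15)^j(13/15)^{6-j} = 78928/2278125.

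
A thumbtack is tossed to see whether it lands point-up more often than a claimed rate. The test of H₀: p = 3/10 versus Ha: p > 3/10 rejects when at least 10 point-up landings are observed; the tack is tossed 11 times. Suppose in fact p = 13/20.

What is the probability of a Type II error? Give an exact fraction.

A Type II error is failing to reject when Ha holds: with p = 13/20, β = P(S ≤ 9).
Equivalently, β = 1 − P(S ≥ 10) = 19239273573359/20480000000000.

19239273573359/20480000000000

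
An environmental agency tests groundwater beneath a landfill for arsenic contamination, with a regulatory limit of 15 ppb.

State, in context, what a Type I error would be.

A Type I error would mean concluding that the arsenic concentration exceeds 15 ppb when in fact the arsenic concentration is at or below 15 ppb (safe).

With the conventional null hypothesis that the arsenic concentration is at or below 15 ppb (safe):
A Type I error is rejecting H₀ when H₀ is true.
Here that means declaring the site contaminated and ordering remediation when actually the arsenic concentration is at or below 15 ppb (safe).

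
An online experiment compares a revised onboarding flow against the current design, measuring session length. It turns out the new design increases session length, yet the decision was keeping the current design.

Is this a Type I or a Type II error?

Type II error

The null hypothesis here is that the new design has no effect on session length.
'Keeping the current design' corresponds to failing to reject H₀.
H₀ was not rejected but H₀ is false — a Type II error (false negative).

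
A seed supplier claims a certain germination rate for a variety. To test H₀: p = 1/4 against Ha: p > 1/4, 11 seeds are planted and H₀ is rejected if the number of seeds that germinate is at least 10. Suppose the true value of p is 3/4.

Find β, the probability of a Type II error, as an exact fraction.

A Type II error is failing to reject when Ha holds: with p = 3/4, β = P(K ≤ 9).
Equivalently, β = 1 − P(K ≥ 10) = 1683809/2097152.

1683809/2097152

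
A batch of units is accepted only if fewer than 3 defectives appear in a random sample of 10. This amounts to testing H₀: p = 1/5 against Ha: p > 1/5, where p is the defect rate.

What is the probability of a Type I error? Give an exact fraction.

The significance level is the probability, assuming p = 1/5, of seeing 3 or more defectives in 10 draws.
α = 1 − P(X ≤ 2) = 1 − 6619136/9765625 = 3146489/9765625.

3146489/9765625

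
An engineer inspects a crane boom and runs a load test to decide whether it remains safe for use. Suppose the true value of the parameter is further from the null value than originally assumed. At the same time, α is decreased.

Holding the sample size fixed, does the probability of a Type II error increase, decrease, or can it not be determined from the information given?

The first change alone would make β decrease; the second alone would make β increase. Which effect dominates depends on the magnitudes, which are not given.

Cannot be determined from the information given.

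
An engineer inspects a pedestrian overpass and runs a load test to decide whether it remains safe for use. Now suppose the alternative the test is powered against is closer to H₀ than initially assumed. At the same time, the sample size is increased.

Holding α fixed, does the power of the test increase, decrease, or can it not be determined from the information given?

Cannot be determined from the information given.

The first change alone would make β increase; the second alone would make β decrease. Which effect dominates depends on the magnitudes, which are not given.
Since power = 1 − β, the effect on power is likewise indeterminate.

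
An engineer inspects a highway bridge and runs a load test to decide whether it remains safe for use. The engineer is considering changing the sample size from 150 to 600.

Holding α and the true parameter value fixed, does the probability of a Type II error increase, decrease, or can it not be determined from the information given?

It decreases.

More data shrinks sampling variability; the test statistic under Ha concentrates further from the null value, making rejection more likely.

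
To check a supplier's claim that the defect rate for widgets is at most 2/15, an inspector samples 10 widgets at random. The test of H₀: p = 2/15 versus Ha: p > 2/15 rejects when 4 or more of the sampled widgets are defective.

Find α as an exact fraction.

6543935072/192216796875

Under H₀, Y ~ Binomial(10, 2/15); the Type I error rate is P(Y ≥ 4).
Computing the lower-tail complement: 1 − 185672861803/192216796875 = 6543935072/192216796875.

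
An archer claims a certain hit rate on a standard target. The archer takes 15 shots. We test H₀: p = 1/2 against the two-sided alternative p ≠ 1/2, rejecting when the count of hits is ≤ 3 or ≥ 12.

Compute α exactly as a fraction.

Under H₀, Y ~ Binomial(15, 1/2); α is the probability of landing in either tail, P(Y ≤ 3) + P(Y ≥ 12).
By symmetry, α = 2·P(Y ≤ 3) = 2·(1 + 15 + 105 + 455)/32768 = 1152/32768 = 9/256.

9/256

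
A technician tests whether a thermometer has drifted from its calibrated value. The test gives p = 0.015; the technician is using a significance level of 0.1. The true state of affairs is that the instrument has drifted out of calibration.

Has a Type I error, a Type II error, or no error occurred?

The conventional null hypothesis is that the instrument is correctly calibrated.
Since p = 0.015 < α = 0.1, H₀ is rejected.
H₀ is false (actually the instrument has drifted out of calibration).
The decision matches the true state — no error.

No error — this is a correct decision.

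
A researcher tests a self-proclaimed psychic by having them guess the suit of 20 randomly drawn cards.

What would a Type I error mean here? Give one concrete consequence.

With the conventional null hypothesis that the subject is guessing at random (p = 1/4):
A Type I error is rejecting H₀ when H₀ is true.
Here that means concluding the subject has some ability beyond chance when actually the subject is guessing at random (p = 1/4).

A Type I error would mean concluding that the subject performs better than chance when in fact the subject is guessing at random (p = 1/4). Consequence: a lucky guesser is credited with psychic ability.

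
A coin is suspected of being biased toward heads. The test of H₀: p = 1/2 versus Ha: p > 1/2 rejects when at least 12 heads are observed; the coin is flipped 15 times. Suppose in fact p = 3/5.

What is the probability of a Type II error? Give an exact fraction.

β = P(fail to reject H₀ | Ha true) = P(S ≤ 11 | p = 3/5), S ~ Binomial(15, 3/5).
Summing C(15,j)·(3/5)^j·(2/5)^{15-j} for j = 0..11 gives 27755679248/30517578125.

27755679248/30517578125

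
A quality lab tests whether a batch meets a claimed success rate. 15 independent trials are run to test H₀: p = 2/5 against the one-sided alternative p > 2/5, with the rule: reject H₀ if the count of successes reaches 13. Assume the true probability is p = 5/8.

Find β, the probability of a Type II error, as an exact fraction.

Under the alternative p = 5/8, X ~ Binomial(15, 5/8); β is the probability the test does not reject, P(X < 13).
Adding the binomial probabilities P(X=0)+…+P(X=12) at p = 5/8 gives 33725631854457/35184372088832.

33725631854457/35184372088832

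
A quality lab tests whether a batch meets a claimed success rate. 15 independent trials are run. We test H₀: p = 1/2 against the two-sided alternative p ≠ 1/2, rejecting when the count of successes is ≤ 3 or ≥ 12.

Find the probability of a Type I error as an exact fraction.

α = P(S ≤ 3 or S ≥ 12 | p = 1/2), S ~ Binomial(15, 1/2).
By symmetry, α = 2·P(S ≤ 3) = 2·(1 + 15 + 105 + 455)/32768 = 1152/32768 = 9/256.

9/256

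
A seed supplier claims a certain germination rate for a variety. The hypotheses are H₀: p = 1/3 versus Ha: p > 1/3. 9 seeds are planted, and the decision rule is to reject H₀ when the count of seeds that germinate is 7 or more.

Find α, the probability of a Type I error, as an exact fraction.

163/19683

The Type I error probability is α = P(X ≥ 7) computed under H₀, where X ~ Binomial(9, 1/3).
P(X ≥ 7) = Σ_{j=7}^{9} C(9,j)·(1/3)^j·(2/3)^{9-j} = 163/19683.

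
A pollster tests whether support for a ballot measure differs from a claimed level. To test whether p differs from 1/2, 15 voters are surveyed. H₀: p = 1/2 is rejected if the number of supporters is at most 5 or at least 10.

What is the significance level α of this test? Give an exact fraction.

The significance level is the null-hypothesis probability of the rejection region {≤5} ∪ {≥10}.
By symmetry, α = 2·P(Y ≤ 5) = 2·(1 + 15 + 105 + 455 + 1365 + 3003)/32768 = 9888/32768 = 309/1024.

309/1024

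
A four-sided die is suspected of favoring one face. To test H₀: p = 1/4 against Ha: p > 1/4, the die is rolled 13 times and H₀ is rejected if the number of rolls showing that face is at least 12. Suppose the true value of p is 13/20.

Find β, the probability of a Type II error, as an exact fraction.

β = P(fail to reject H₀ | Ha true) = P(S ≤ 11 | p = 13/20), S ~ Binomial(13, 13/20).
Adding the binomial probabilities P(S=0)+…+P(S=11) at p = 13/20 gives 9937124893407747/10240000000000000.

9937124893407747/10240000000000000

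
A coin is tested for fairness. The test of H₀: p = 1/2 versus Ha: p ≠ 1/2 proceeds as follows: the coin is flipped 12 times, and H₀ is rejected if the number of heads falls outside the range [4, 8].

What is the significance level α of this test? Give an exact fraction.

299/2048

The significance level is the null-hypothesis probability of the rejection region {≤3} ∪ {≥9}.
The two tails are symmetric, so α = 2·(1 + 12 + 66 + 220)/2^12 = 598/4096 = 299/2048.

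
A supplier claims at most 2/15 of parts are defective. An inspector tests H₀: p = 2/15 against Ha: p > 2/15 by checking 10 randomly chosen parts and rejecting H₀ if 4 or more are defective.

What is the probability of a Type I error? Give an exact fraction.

α = P(reject H₀ | H₀ true) = P(K ≥ 4 | p = 2/15), K ~ Binomial(10, 2/15).
Computing the lower-tail complement: 1 − 185672861803/192216796875 = 6543935072/192216796875.

6543935072/192216796875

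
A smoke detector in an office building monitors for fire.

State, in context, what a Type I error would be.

A Type I error would mean concluding that there is a fire when in fact there is no fire.

With the conventional null hypothesis that there is no fire:
A Type I error is rejecting H₀ when H₀ is true.
Here that means sounding the alarm and evacuating the building when actually there is no fire.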